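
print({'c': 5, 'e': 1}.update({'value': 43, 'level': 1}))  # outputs None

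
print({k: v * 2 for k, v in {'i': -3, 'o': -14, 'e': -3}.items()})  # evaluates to {'i': -6, 'o': -28, 'e': -6}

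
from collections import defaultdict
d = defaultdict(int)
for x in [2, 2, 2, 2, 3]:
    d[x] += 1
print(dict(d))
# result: {2: 4, 3: 1}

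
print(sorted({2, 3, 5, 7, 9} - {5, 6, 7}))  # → [2, 3, 9]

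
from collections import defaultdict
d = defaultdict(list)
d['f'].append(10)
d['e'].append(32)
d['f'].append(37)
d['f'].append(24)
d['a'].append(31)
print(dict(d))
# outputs {'f': [10, 37, 24], 'e': [32], 'a': [31]}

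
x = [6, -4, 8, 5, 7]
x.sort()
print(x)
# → [-4, 5, 6, 7, 8]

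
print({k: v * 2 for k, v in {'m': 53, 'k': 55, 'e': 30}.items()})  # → {'m': 106, 'k': 110, 'e': 60}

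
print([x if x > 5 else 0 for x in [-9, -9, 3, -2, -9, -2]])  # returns [0, 0, 0, 0, 0, 0]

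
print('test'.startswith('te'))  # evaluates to True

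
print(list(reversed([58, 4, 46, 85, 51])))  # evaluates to [51, 85, 46, 4, 58]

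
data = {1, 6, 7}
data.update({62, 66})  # {1, 6, 7, 62, 66}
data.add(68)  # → {1, 6, 7, 62, 66, 68}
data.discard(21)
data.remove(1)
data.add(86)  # {6, 7, 62, 66, 68, 86}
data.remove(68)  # {6, 7, 62, 66, 86}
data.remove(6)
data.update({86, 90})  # {7, 62, 66, 86, 90}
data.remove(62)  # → {7, 66, 86, 90}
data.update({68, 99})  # {7, 66, 68, 86, 90, 99}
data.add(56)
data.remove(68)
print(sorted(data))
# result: [7, 56, 66, 86, 90, 99]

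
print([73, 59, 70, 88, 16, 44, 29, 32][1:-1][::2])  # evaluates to [59, 88, 44]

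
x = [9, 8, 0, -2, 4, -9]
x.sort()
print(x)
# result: [-9, -2, 0, 4, 8, 9]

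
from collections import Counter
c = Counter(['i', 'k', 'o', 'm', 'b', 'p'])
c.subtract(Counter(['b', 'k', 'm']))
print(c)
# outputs Counter({'i': 1, 'o': 1, 'p': 1, 'k': 0, 'm': 0, 'b': 0})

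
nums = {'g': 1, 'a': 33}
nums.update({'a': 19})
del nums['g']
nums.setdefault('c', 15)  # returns 15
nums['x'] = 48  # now {'a': 19, 'c': 15, 'x': 48}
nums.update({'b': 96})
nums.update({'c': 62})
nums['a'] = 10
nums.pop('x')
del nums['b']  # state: {'a': 10, 'c': 62}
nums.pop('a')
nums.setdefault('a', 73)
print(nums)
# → {'c': 62, 'a': 73}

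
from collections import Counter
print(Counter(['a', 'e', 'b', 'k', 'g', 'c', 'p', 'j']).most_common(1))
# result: [('a', 1)]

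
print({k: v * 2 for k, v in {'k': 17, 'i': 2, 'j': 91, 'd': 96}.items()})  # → {'k': 34, 'i': 4, 'j': 182, 'd': 192}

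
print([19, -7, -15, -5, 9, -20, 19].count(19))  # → 2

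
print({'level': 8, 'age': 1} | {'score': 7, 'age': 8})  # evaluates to {'level': 8, 'age': 8, 'score': 7}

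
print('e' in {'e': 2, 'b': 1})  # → True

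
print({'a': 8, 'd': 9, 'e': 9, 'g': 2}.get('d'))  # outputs 9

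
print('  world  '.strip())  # world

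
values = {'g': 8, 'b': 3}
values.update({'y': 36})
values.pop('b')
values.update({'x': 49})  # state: {'g': 8, 'y': 36, 'x': 49}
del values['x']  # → {'g': 8, 'y': 36}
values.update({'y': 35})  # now {'g': 8, 'y': 35}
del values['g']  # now {'y': 35}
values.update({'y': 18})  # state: {'y': 18}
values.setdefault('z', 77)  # 77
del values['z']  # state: {'y': 18}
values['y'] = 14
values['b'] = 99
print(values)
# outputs {'y': 14, 'b': 99}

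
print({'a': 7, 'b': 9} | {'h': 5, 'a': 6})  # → {'a': 6, 'b': 9, 'h': 5}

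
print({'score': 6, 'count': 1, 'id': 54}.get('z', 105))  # 105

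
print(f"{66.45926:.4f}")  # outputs 66.4593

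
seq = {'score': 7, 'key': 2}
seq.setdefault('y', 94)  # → 94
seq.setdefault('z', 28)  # 28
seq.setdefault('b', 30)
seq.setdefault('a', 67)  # 67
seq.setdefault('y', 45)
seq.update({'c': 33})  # {'score': 7, 'key': 2, 'y': 94, 'z': 28, 'b': 30, 'a': 67, 'c': 33}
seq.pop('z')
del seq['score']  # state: {'key': 2, 'y': 94, 'b': 30, 'a': 67, 'c': 33}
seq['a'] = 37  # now {'key': 2, 'y': 94, 'b': 30, 'a': 37, 'c': 33}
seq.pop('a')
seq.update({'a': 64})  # {'key': 2, 'y': 94, 'b': 30, 'c': 33, 'a': 64}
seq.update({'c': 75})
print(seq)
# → {'key': 2, 'y': 94, 'b': 30, 'c': 75, 'a': 64}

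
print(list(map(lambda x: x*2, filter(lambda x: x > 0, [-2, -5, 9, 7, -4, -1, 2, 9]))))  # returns [18, 14, 4, 18]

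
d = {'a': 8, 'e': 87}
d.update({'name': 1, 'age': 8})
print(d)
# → {'a': 8, 'e': 87, 'name': 1, 'age': 8}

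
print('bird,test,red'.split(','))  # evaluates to ['bird', 'test', 'red']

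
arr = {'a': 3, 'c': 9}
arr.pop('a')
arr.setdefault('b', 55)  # 55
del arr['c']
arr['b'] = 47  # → {'b': 47}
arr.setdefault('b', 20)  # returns 47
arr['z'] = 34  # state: {'b': 47, 'z': 34}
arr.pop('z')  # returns 34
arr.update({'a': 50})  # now {'b': 47, 'a': 50}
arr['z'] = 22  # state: {'b': 47, 'a': 50, 'z': 22}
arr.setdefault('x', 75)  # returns 75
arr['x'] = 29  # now {'b': 47, 'a': 50, 'z': 22, 'x': 29}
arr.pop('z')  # 22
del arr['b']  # {'a': 50, 'x': 29}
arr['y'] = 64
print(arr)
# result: {'a': 50, 'x': 29, 'y': 64}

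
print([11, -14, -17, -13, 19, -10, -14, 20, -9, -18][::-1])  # [-18, -9, 20, -14, -10, 19, -13, -17, -14, 11]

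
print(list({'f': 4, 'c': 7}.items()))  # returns [('f', 4), ('c', 7)]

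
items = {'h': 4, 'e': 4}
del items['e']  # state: {'h': 4}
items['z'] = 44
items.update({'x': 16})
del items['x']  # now {'h': 4, 'z': 44}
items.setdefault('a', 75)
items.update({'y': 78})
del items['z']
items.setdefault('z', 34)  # 34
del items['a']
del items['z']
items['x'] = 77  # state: {'h': 4, 'y': 78, 'x': 77}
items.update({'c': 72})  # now {'h': 4, 'y': 78, 'x': 77, 'c': 72}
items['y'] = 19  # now {'h': 4, 'y': 19, 'x': 77, 'c': 72}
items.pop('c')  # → 72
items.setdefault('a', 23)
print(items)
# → {'h': 4, 'y': 19, 'x': 77, 'a': 23}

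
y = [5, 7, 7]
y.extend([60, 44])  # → [5, 7, 7, 60, 44]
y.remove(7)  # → [5, 7, 60, 44]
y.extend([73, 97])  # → [5, 7, 60, 44, 73, 97]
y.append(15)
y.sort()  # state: [5, 7, 15, 44, 60, 73, 97]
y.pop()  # 97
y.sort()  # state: [5, 7, 15, 44, 60, 73]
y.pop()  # 73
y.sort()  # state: [5, 7, 15, 44, 60]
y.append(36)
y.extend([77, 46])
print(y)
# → [5, 7, 15, 44, 60, 36, 77, 46]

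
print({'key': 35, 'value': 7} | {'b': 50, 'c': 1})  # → {'key': 35, 'value': 7, 'b': 50, 'c': 1}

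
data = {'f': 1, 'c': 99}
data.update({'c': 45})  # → {'f': 1, 'c': 45}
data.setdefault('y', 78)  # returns 78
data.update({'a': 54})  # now {'f': 1, 'c': 45, 'y': 78, 'a': 54}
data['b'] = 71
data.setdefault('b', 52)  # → 71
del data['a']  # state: {'f': 1, 'c': 45, 'y': 78, 'b': 71}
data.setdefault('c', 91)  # 45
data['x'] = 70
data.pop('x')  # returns 70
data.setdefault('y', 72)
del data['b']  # {'f': 1, 'c': 45, 'y': 78}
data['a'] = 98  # {'f': 1, 'c': 45, 'y': 78, 'a': 98}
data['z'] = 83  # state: {'f': 1, 'c': 45, 'y': 78, 'a': 98, 'z': 83}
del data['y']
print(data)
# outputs {'f': 1, 'c': 45, 'a': 98, 'z': 83}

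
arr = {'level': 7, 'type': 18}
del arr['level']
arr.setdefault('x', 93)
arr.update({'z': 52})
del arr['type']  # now {'x': 93, 'z': 52}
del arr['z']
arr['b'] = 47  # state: {'x': 93, 'b': 47}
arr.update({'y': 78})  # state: {'x': 93, 'b': 47, 'y': 78}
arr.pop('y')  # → 78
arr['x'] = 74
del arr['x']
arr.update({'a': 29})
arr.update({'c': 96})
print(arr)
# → {'b': 47, 'a': 29, 'c': 96}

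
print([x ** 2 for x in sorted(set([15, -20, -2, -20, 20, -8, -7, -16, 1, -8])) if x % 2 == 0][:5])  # [400, 256, 64, 4, 400]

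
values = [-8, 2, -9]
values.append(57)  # [-8, 2, -9, 57]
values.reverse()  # [57, -9, 2, -8]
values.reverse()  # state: [-8, 2, -9, 57]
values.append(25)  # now [-8, 2, -9, 57, 25]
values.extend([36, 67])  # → [-8, 2, -9, 57, 25, 36, 67]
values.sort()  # [-9, -8, 2, 25, 36, 57, 67]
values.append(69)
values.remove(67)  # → [-9, -8, 2, 25, 36, 57, 69]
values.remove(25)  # [-9, -8, 2, 36, 57, 69]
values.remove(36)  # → [-9, -8, 2, 57, 69]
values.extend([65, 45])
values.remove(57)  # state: [-9, -8, 2, 69, 65, 45]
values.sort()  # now [-9, -8, 2, 45, 65, 69]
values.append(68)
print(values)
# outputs [-9, -8, 2, 45, 65, 69, 68]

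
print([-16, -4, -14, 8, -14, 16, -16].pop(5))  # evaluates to 16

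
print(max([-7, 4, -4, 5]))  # 5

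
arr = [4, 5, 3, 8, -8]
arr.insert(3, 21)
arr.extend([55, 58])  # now [4, 5, 3, 21, 8, -8, 55, 58]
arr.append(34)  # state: [4, 5, 3, 21, 8, -8, 55, 58, 34]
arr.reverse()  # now [34, 58, 55, -8, 8, 21, 3, 5, 4]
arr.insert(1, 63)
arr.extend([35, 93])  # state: [34, 63, 58, 55, -8, 8, 21, 3, 5, 4, 35, 93]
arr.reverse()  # [93, 35, 4, 5, 3, 21, 8, -8, 55, 58, 63, 34]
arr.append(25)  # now [93, 35, 4, 5, 3, 21, 8, -8, 55, 58, 63, 34, 25]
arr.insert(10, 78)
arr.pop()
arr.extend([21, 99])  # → [93, 35, 4, 5, 3, 21, 8, -8, 55, 58, 78, 63, 34, 21, 99]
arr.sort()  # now [-8, 3, 4, 5, 8, 21, 21, 34, 35, 55, 58, 63, 78, 93, 99]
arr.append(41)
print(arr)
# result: [-8, 3, 4, 5, 8, 21, 21, 34, 35, 55, 58, 63, 78, 93, 99, 41]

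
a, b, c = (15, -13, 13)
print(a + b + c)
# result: 15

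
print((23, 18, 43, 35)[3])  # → 35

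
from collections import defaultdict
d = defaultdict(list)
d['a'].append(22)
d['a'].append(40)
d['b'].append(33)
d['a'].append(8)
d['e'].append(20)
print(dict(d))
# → {'a': [22, 40, 8], 'b': [33], 'e': [20]}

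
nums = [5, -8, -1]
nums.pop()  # -1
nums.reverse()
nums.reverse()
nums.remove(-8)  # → [5]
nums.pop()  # 5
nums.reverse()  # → []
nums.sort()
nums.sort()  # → []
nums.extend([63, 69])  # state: [63, 69]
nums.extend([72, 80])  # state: [63, 69, 72, 80]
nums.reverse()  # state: [80, 72, 69, 63]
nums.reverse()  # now [63, 69, 72, 80]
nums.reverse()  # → [80, 72, 69, 63]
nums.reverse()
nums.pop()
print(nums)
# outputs [63, 69, 72]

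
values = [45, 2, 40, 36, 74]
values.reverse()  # [74, 36, 40, 2, 45]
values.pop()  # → 45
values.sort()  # [2, 36, 40, 74]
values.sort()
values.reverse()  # [74, 40, 36, 2]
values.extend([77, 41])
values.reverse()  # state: [41, 77, 2, 36, 40, 74]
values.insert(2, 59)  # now [41, 77, 59, 2, 36, 40, 74]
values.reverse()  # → [74, 40, 36, 2, 59, 77, 41]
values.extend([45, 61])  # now [74, 40, 36, 2, 59, 77, 41, 45, 61]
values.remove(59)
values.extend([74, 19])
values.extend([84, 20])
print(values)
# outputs [74, 40, 36, 2, 77, 41, 45, 61, 74, 19, 84, 20]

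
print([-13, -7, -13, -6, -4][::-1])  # [-4, -6, -13, -7, -13]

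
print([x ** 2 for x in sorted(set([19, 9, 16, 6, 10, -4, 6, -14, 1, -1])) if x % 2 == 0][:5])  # [196, 16, 36, 100, 256]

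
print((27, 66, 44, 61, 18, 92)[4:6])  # (18, 92)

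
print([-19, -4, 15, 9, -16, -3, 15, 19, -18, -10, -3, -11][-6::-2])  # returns [15, -16, 15, -19]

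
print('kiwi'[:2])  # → ki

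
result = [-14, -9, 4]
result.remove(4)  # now [-14, -9]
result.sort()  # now [-14, -9]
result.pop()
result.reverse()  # [-14]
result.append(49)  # [-14, 49]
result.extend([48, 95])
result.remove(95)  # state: [-14, 49, 48]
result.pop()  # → 48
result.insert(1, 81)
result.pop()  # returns 49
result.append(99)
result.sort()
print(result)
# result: [-14, 81, 99]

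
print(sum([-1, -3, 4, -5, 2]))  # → -3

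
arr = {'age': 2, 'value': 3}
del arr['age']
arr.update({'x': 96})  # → {'value': 3, 'x': 96}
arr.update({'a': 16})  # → {'value': 3, 'x': 96, 'a': 16}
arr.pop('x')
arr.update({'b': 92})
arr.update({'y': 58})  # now {'value': 3, 'a': 16, 'b': 92, 'y': 58}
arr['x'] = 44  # {'value': 3, 'a': 16, 'b': 92, 'y': 58, 'x': 44}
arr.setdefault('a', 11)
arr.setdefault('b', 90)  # 92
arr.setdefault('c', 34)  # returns 34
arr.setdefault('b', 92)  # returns 92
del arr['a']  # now {'value': 3, 'b': 92, 'y': 58, 'x': 44, 'c': 34}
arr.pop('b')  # 92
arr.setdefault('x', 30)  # 44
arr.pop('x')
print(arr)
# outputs {'value': 3, 'y': 58, 'c': 34}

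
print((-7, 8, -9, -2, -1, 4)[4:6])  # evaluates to (-1, 4)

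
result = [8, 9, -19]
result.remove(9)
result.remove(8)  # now [-19]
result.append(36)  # [-19, 36]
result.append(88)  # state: [-19, 36, 88]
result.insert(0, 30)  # [30, -19, 36, 88]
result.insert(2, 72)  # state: [30, -19, 72, 36, 88]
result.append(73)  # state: [30, -19, 72, 36, 88, 73]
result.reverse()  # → [73, 88, 36, 72, -19, 30]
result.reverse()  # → [30, -19, 72, 36, 88, 73]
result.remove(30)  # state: [-19, 72, 36, 88, 73]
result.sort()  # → [-19, 36, 72, 73, 88]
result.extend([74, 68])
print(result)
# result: [-19, 36, 72, 73, 88, 74, 68]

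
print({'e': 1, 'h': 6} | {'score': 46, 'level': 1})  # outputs {'e': 1, 'h': 6, 'score': 46, 'level': 1}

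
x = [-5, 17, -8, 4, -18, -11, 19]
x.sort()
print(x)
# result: [-18, -11, -8, -5, 4, 17, 19]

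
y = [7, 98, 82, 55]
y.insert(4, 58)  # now [7, 98, 82, 55, 58]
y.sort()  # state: [7, 55, 58, 82, 98]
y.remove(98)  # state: [7, 55, 58, 82]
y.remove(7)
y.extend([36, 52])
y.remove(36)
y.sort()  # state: [52, 55, 58, 82]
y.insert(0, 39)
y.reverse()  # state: [82, 58, 55, 52, 39]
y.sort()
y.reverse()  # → [82, 58, 55, 52, 39]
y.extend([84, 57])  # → [82, 58, 55, 52, 39, 84, 57]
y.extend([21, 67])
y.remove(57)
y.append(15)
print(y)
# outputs [82, 58, 55, 52, 39, 84, 21, 67, 15]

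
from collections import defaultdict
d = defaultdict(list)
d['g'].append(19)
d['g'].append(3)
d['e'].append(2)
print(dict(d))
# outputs {'g': [19, 3], 'e': [2]}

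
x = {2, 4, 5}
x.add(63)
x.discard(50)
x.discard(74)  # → {2, 4, 5, 63}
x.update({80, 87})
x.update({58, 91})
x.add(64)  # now {2, 4, 5, 58, 63, 64, 80, 87, 91}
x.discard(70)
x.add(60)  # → {2, 4, 5, 58, 60, 63, 64, 80, 87, 91}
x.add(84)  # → {2, 4, 5, 58, 60, 63, 64, 80, 84, 87, 91}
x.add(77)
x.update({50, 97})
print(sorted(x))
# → [2, 4, 5, 50, 58, 60, 63, 64, 77, 80, 84, 87, 91, 97]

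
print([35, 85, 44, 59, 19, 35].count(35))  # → 2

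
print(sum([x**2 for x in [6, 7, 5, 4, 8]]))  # 190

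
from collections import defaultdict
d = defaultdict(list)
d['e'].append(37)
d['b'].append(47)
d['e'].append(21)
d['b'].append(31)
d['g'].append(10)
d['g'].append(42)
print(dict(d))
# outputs {'e': [37, 21], 'b': [47, 31], 'g': [10, 42]}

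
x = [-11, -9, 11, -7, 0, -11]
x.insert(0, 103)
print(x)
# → [103, -11, -9, 11, -7, 0, -11]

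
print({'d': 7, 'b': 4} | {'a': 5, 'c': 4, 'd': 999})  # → {'d': 999, 'b': 4, 'a': 5, 'c': 4}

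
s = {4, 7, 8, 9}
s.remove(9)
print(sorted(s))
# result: [4, 7, 8]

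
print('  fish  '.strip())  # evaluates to fish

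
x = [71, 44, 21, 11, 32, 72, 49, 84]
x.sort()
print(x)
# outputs [11, 21, 32, 44, 49, 71, 72, 84]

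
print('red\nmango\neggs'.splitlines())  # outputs ['red', 'mango', 'eggs']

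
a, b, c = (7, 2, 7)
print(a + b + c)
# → 16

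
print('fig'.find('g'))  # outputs 2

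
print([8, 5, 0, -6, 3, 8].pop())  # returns 8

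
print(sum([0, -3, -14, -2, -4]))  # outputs -23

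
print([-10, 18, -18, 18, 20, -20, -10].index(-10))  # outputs 0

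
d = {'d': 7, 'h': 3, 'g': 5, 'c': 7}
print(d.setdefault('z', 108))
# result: 108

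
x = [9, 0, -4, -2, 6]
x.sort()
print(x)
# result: [-4, -2, 0, 6, 9]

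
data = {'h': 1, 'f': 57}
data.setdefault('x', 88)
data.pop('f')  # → 57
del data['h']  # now {'x': 88}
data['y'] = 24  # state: {'x': 88, 'y': 24}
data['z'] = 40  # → {'x': 88, 'y': 24, 'z': 40}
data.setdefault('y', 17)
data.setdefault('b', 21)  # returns 21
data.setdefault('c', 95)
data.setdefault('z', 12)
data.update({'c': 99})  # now {'x': 88, 'y': 24, 'z': 40, 'b': 21, 'c': 99}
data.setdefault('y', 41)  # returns 24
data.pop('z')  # 40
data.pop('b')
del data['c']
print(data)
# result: {'x': 88, 'y': 24}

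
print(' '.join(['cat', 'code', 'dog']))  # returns cat code dog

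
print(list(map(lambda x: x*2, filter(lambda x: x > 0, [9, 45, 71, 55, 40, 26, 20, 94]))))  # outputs [18, 90, 142, 110, 80, 52, 40, 188]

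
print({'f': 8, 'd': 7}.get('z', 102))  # 102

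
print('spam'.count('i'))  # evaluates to 0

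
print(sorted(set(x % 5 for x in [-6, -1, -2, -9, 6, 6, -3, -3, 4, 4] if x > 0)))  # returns [1, 4]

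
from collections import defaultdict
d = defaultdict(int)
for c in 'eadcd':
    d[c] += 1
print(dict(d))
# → {'e': 1, 'a': 1, 'd': 2, 'c': 1}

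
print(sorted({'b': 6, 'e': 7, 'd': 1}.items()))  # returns [('b', 6), ('d', 1), ('e', 7)]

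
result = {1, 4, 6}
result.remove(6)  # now {1, 4}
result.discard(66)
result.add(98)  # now {1, 4, 98}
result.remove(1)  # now {4, 98}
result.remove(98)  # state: {4}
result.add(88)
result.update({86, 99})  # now {4, 86, 88, 99}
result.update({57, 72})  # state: {4, 57, 72, 86, 88, 99}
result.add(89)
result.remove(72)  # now {4, 57, 86, 88, 89, 99}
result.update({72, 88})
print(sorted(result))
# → [4, 57, 72, 86, 88, 89, 99]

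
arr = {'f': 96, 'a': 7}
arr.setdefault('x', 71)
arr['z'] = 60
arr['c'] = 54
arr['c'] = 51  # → {'f': 96, 'a': 7, 'x': 71, 'z': 60, 'c': 51}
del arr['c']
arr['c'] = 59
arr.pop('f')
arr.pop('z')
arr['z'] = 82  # {'a': 7, 'x': 71, 'c': 59, 'z': 82}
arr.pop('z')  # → 82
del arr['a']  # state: {'x': 71, 'c': 59}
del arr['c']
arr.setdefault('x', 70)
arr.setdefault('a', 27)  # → 27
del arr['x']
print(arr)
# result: {'a': 27}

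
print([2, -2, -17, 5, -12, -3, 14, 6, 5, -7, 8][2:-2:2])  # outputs [-17, -12, 14, 5]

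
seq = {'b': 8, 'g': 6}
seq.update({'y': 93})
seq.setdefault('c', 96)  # 96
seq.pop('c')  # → 96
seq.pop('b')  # 8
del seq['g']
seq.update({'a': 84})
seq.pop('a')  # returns 84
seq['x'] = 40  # {'y': 93, 'x': 40}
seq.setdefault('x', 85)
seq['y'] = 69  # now {'y': 69, 'x': 40}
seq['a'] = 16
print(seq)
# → {'y': 69, 'x': 40, 'a': 16}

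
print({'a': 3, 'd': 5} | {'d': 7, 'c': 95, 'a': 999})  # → {'a': 999, 'd': 7, 'c': 95}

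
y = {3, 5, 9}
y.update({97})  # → {3, 5, 9, 97}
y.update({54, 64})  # {3, 5, 9, 54, 64, 97}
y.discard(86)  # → {3, 5, 9, 54, 64, 97}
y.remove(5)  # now {3, 9, 54, 64, 97}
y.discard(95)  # {3, 9, 54, 64, 97}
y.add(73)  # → {3, 9, 54, 64, 73, 97}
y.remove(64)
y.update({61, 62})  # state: {3, 9, 54, 61, 62, 73, 97}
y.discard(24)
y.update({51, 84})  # {3, 9, 51, 54, 61, 62, 73, 84, 97}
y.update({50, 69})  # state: {3, 9, 50, 51, 54, 61, 62, 69, 73, 84, 97}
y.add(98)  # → {3, 9, 50, 51, 54, 61, 62, 69, 73, 84, 97, 98}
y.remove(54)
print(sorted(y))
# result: [3, 9, 50, 51, 61, 62, 69, 73, 84, 97, 98]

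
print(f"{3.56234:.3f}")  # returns 3.562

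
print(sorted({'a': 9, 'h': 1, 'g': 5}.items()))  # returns [('a', 9), ('g', 5), ('h', 1)]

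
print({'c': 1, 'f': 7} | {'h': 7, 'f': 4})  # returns {'c': 1, 'f': 4, 'h': 7}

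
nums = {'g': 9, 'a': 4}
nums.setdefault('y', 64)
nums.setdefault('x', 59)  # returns 59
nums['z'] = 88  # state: {'g': 9, 'a': 4, 'y': 64, 'x': 59, 'z': 88}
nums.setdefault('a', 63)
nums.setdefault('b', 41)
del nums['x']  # {'g': 9, 'a': 4, 'y': 64, 'z': 88, 'b': 41}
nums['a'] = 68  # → {'g': 9, 'a': 68, 'y': 64, 'z': 88, 'b': 41}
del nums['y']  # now {'g': 9, 'a': 68, 'z': 88, 'b': 41}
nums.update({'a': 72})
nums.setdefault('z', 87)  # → 88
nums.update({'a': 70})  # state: {'g': 9, 'a': 70, 'z': 88, 'b': 41}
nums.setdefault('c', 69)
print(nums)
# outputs {'g': 9, 'a': 70, 'z': 88, 'b': 41, 'c': 69}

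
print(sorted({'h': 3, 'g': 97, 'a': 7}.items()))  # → [('a', 7), ('g', 97), ('h', 3)]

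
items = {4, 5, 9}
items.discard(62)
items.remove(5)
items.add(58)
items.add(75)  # {4, 9, 58, 75}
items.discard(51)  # {4, 9, 58, 75}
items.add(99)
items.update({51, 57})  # {4, 9, 51, 57, 58, 75, 99}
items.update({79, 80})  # {4, 9, 51, 57, 58, 75, 79, 80, 99}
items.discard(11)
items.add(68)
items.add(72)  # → {4, 9, 51, 57, 58, 68, 72, 75, 79, 80, 99}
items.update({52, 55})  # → {4, 9, 51, 52, 55, 57, 58, 68, 72, 75, 79, 80, 99}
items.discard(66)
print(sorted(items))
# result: [4, 9, 51, 52, 55, 57, 58, 68, 72, 75, 79, 80, 99]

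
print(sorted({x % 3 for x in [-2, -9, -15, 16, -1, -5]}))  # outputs [0, 1, 2]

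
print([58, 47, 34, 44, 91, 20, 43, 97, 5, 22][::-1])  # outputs [22, 5, 97, 43, 20, 91, 44, 34, 47, 58]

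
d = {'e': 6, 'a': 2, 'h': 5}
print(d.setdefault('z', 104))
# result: 104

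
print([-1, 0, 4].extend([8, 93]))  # None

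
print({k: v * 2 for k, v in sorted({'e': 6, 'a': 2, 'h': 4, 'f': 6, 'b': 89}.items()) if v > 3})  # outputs {'b': 178, 'e': 12, 'f': 12, 'h': 8}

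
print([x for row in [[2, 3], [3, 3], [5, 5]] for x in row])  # [2, 3, 3, 3, 5, 5]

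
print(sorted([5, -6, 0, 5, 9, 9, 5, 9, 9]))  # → [-6, 0, 5, 5, 5, 9, 9, 9, 9]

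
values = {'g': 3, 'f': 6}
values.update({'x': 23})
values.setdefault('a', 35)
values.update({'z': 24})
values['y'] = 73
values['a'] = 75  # {'g': 3, 'f': 6, 'x': 23, 'a': 75, 'z': 24, 'y': 73}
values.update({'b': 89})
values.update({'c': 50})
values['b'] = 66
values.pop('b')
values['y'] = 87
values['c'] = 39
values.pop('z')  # 24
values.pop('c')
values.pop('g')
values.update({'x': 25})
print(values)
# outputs {'f': 6, 'x': 25, 'a': 75, 'y': 87}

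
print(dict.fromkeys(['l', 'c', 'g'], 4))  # {'l': 4, 'c': 4, 'g': 4}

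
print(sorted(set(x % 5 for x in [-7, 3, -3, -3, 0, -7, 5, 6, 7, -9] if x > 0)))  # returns [0, 1, 2, 3]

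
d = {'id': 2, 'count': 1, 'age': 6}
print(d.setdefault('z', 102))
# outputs 102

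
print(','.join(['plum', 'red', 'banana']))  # plum,red,banana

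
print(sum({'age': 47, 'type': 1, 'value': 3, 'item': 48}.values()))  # 99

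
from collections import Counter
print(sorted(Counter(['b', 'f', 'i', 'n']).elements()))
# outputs ['b', 'f', 'i', 'n']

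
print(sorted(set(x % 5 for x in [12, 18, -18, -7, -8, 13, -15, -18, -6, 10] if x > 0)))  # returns [0, 2, 3]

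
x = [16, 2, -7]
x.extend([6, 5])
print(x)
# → [16, 2, -7, 6, 5]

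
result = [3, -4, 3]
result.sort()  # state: [-4, 3, 3]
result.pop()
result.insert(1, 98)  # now [-4, 98, 3]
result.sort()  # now [-4, 3, 98]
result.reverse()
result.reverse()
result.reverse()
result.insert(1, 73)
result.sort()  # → [-4, 3, 73, 98]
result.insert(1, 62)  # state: [-4, 62, 3, 73, 98]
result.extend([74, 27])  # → [-4, 62, 3, 73, 98, 74, 27]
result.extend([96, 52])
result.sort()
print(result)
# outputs [-4, 3, 27, 52, 62, 73, 74, 96, 98]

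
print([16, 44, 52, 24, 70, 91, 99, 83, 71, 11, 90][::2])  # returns [16, 52, 70, 99, 71, 90]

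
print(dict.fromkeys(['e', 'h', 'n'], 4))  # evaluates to {'e': 4, 'h': 4, 'n': 4}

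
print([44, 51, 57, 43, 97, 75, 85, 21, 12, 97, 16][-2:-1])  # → [97]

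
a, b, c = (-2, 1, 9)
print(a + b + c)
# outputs 8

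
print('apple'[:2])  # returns ap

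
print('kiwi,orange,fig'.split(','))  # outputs ['kiwi', 'orange', 'fig']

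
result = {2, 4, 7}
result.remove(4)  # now {2, 7}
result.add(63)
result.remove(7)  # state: {2, 63}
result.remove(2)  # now {63}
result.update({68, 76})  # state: {63, 68, 76}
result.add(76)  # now {63, 68, 76}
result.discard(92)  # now {63, 68, 76}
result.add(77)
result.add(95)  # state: {63, 68, 76, 77, 95}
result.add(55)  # {55, 63, 68, 76, 77, 95}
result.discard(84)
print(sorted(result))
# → [55, 63, 68, 76, 77, 95]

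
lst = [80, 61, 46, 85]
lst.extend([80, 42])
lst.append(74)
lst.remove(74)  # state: [80, 61, 46, 85, 80, 42]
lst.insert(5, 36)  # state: [80, 61, 46, 85, 80, 36, 42]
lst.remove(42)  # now [80, 61, 46, 85, 80, 36]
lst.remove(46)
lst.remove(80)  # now [61, 85, 80, 36]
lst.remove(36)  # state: [61, 85, 80]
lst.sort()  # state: [61, 80, 85]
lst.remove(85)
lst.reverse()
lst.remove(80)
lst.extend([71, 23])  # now [61, 71, 23]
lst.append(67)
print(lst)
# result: [61, 71, 23, 67]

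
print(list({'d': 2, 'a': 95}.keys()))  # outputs ['d', 'a']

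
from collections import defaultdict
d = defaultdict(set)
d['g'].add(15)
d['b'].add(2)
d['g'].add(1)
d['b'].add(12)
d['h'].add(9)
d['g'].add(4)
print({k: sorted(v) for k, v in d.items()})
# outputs {'g': [1, 4, 15], 'b': [2, 12], 'h': [9]}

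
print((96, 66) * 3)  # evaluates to (96, 66, 96, 66, 96, 66)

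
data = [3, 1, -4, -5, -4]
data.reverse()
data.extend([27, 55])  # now [-4, -5, -4, 1, 3, 27, 55]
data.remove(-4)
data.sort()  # [-5, -4, 1, 3, 27, 55]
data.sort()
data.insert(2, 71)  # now [-5, -4, 71, 1, 3, 27, 55]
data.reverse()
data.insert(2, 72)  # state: [55, 27, 72, 3, 1, 71, -4, -5]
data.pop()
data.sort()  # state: [-4, 1, 3, 27, 55, 71, 72]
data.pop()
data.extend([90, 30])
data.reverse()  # [30, 90, 71, 55, 27, 3, 1, -4]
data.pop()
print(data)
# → [30, 90, 71, 55, 27, 3, 1]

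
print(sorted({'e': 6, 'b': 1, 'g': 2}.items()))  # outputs [('b', 1), ('e', 6), ('g', 2)]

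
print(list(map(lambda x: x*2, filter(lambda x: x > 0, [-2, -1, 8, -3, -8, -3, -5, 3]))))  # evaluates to [16, 6]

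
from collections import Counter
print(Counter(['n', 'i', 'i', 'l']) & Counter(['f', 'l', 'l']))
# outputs Counter({'l': 1})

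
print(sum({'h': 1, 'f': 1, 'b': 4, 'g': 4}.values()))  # 10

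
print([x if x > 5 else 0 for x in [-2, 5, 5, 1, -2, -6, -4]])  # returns [0, 0, 0, 0, 0, 0, 0]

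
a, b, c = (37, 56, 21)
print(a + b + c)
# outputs 114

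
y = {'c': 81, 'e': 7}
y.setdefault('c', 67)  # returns 81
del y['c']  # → {'e': 7}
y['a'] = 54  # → {'e': 7, 'a': 54}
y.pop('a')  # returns 54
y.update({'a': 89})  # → {'e': 7, 'a': 89}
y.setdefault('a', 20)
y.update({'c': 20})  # {'e': 7, 'a': 89, 'c': 20}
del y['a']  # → {'e': 7, 'c': 20}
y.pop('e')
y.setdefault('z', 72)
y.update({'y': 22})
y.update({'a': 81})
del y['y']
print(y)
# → {'c': 20, 'z': 72, 'a': 81}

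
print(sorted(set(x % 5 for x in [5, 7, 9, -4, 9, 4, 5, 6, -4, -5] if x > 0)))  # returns [0, 1, 2, 4]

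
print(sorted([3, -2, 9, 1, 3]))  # [-2, 1, 3, 3, 9]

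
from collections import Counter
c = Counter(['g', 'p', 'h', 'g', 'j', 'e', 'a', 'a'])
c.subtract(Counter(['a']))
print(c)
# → Counter({'g': 2, 'p': 1, 'h': 1, 'j': 1, 'e': 1, 'a': 1})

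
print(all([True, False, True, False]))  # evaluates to False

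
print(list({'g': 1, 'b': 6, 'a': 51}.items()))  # [('g', 1), ('b', 6), ('a', 51)]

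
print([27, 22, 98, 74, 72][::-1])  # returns [72, 74, 98, 22, 27]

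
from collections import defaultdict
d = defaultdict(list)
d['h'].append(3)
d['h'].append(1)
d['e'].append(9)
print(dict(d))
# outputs {'h': [3, 1], 'e': [9]}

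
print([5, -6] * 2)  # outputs [5, -6, 5, -6]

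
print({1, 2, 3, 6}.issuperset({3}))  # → True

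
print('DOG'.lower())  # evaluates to dog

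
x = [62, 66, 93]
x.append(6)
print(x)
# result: [62, 66, 93, 6]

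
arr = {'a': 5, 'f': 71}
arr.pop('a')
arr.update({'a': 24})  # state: {'f': 71, 'a': 24}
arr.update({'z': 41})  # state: {'f': 71, 'a': 24, 'z': 41}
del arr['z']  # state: {'f': 71, 'a': 24}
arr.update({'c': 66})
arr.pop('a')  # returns 24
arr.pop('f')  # 71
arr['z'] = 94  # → {'c': 66, 'z': 94}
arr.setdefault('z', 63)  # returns 94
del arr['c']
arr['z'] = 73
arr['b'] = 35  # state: {'z': 73, 'b': 35}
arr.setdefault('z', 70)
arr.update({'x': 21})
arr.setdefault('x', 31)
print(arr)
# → {'z': 73, 'b': 35, 'x': 21}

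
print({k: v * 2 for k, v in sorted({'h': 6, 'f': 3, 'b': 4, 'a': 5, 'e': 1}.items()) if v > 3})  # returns {'a': 10, 'b': 8, 'h': 12}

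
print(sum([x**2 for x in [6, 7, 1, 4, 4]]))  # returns 118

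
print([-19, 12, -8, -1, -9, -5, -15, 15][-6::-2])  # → [-8, -19]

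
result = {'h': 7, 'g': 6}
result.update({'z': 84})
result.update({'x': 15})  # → {'h': 7, 'g': 6, 'z': 84, 'x': 15}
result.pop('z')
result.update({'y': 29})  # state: {'h': 7, 'g': 6, 'x': 15, 'y': 29}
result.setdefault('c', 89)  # 89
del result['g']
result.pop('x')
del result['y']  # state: {'h': 7, 'c': 89}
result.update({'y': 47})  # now {'h': 7, 'c': 89, 'y': 47}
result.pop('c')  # 89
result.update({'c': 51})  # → {'h': 7, 'y': 47, 'c': 51}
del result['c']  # {'h': 7, 'y': 47}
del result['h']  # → {'y': 47}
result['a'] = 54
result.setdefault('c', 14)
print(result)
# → {'y': 47, 'a': 54, 'c': 14}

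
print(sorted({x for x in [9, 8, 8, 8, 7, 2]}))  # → [2, 7, 8, 9]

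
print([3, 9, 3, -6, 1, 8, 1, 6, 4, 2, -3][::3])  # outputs [3, -6, 1, 2]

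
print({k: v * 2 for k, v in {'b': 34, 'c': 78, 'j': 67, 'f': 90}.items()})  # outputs {'b': 68, 'c': 156, 'j': 134, 'f': 180}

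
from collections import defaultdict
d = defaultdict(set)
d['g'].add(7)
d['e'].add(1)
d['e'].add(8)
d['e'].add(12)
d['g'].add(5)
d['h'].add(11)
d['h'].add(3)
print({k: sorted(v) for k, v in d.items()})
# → {'g': [5, 7], 'e': [1, 8, 12], 'h': [3, 11]}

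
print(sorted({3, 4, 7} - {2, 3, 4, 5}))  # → [7]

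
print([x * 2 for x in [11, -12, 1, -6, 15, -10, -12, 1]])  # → [22, -24, 2, -12, 30, -20, -24, 2]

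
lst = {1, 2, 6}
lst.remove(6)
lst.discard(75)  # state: {1, 2}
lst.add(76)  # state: {1, 2, 76}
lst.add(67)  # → {1, 2, 67, 76}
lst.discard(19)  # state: {1, 2, 67, 76}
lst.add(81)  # {1, 2, 67, 76, 81}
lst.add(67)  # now {1, 2, 67, 76, 81}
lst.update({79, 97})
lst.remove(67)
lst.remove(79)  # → {1, 2, 76, 81, 97}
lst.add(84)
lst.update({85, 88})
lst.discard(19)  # {1, 2, 76, 81, 84, 85, 88, 97}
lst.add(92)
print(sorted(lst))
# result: [1, 2, 76, 81, 84, 85, 88, 92, 97]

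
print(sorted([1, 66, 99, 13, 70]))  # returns [1, 13, 66, 70, 99]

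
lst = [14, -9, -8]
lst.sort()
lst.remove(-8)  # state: [-9, 14]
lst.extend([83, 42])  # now [-9, 14, 83, 42]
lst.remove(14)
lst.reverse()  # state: [42, 83, -9]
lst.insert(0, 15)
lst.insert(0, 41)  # [41, 15, 42, 83, -9]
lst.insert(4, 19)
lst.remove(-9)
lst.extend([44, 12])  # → [41, 15, 42, 83, 19, 44, 12]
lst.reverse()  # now [12, 44, 19, 83, 42, 15, 41]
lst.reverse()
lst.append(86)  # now [41, 15, 42, 83, 19, 44, 12, 86]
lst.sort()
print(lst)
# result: [12, 15, 19, 41, 42, 44, 83, 86]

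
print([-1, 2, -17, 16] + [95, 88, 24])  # [-1, 2, -17, 16, 95, 88, 24]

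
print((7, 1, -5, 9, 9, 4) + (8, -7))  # (7, 1, -5, 9, 9, 4, 8, -7)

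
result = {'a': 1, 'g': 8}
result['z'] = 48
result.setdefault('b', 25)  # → 25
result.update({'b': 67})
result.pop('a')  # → 1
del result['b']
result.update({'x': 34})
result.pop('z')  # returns 48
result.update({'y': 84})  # {'g': 8, 'x': 34, 'y': 84}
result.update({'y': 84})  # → {'g': 8, 'x': 34, 'y': 84}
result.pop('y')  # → 84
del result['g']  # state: {'x': 34}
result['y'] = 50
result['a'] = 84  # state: {'x': 34, 'y': 50, 'a': 84}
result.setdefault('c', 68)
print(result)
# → {'x': 34, 'y': 50, 'a': 84, 'c': 68}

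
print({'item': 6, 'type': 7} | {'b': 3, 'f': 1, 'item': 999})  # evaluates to {'item': 999, 'type': 7, 'b': 3, 'f': 1}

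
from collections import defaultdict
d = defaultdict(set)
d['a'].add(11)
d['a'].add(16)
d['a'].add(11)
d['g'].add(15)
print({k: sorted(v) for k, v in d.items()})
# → {'a': [11, 16], 'g': [15]}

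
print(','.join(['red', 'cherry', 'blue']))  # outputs red,cherry,blue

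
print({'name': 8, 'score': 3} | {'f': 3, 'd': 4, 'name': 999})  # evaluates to {'name': 999, 'score': 3, 'f': 3, 'd': 4}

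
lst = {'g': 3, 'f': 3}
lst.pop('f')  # 3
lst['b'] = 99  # {'g': 3, 'b': 99}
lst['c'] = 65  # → {'g': 3, 'b': 99, 'c': 65}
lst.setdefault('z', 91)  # 91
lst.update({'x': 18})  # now {'g': 3, 'b': 99, 'c': 65, 'z': 91, 'x': 18}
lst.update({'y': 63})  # {'g': 3, 'b': 99, 'c': 65, 'z': 91, 'x': 18, 'y': 63}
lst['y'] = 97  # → {'g': 3, 'b': 99, 'c': 65, 'z': 91, 'x': 18, 'y': 97}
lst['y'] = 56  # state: {'g': 3, 'b': 99, 'c': 65, 'z': 91, 'x': 18, 'y': 56}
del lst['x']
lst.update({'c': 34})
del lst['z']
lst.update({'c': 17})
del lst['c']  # {'g': 3, 'b': 99, 'y': 56}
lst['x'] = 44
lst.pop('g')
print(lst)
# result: {'b': 99, 'y': 56, 'x': 44}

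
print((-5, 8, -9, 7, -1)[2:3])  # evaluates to (-9,)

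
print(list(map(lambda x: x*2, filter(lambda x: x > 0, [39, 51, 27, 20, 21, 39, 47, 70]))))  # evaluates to [78, 102, 54, 40, 42, 78, 94, 140]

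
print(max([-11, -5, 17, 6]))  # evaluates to 17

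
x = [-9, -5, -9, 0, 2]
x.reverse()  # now [2, 0, -9, -5, -9]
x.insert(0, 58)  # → [58, 2, 0, -9, -5, -9]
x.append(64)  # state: [58, 2, 0, -9, -5, -9, 64]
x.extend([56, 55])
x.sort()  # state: [-9, -9, -5, 0, 2, 55, 56, 58, 64]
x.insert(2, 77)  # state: [-9, -9, 77, -5, 0, 2, 55, 56, 58, 64]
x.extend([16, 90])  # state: [-9, -9, 77, -5, 0, 2, 55, 56, 58, 64, 16, 90]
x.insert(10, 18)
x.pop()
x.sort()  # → [-9, -9, -5, 0, 2, 16, 18, 55, 56, 58, 64, 77]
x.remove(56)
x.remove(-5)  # [-9, -9, 0, 2, 16, 18, 55, 58, 64, 77]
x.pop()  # 77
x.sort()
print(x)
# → [-9, -9, 0, 2, 16, 18, 55, 58, 64]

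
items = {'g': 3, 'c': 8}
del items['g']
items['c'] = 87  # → {'c': 87}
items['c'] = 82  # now {'c': 82}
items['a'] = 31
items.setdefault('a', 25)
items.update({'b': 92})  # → {'c': 82, 'a': 31, 'b': 92}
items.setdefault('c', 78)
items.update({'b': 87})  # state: {'c': 82, 'a': 31, 'b': 87}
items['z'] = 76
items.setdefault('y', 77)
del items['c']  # {'a': 31, 'b': 87, 'z': 76, 'y': 77}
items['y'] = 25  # {'a': 31, 'b': 87, 'z': 76, 'y': 25}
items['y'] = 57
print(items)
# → {'a': 31, 'b': 87, 'z': 76, 'y': 57}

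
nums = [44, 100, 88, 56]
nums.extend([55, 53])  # [44, 100, 88, 56, 55, 53]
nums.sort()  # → [44, 53, 55, 56, 88, 100]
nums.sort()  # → [44, 53, 55, 56, 88, 100]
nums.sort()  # [44, 53, 55, 56, 88, 100]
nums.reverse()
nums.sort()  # [44, 53, 55, 56, 88, 100]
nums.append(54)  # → [44, 53, 55, 56, 88, 100, 54]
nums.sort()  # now [44, 53, 54, 55, 56, 88, 100]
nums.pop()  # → 100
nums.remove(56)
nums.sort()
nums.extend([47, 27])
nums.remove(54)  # [44, 53, 55, 88, 47, 27]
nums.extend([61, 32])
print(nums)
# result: [44, 53, 55, 88, 47, 27, 61, 32]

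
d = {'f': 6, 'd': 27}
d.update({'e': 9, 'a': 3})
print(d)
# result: {'f': 6, 'd': 27, 'e': 9, 'a': 3}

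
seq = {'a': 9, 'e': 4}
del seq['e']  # {'a': 9}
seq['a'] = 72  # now {'a': 72}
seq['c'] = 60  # {'a': 72, 'c': 60}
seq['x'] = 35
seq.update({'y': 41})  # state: {'a': 72, 'c': 60, 'x': 35, 'y': 41}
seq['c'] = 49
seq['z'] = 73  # {'a': 72, 'c': 49, 'x': 35, 'y': 41, 'z': 73}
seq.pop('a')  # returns 72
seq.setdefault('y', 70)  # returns 41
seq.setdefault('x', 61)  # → 35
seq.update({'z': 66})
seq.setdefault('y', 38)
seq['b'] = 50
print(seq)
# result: {'c': 49, 'x': 35, 'y': 41, 'z': 66, 'b': 50}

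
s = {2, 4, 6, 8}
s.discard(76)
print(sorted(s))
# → [2, 4, 6, 8]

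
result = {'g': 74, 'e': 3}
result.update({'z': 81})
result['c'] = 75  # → {'g': 74, 'e': 3, 'z': 81, 'c': 75}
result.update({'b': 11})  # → {'g': 74, 'e': 3, 'z': 81, 'c': 75, 'b': 11}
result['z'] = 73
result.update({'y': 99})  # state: {'g': 74, 'e': 3, 'z': 73, 'c': 75, 'b': 11, 'y': 99}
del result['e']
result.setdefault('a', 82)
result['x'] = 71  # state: {'g': 74, 'z': 73, 'c': 75, 'b': 11, 'y': 99, 'a': 82, 'x': 71}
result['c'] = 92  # {'g': 74, 'z': 73, 'c': 92, 'b': 11, 'y': 99, 'a': 82, 'x': 71}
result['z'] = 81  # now {'g': 74, 'z': 81, 'c': 92, 'b': 11, 'y': 99, 'a': 82, 'x': 71}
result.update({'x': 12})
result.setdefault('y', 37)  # 99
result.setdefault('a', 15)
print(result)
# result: {'g': 74, 'z': 81, 'c': 92, 'b': 11, 'y': 99, 'a': 82, 'x': 12}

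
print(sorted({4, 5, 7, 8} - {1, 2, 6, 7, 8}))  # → [4, 5]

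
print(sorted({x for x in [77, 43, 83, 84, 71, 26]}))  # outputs [26, 43, 71, 77, 83, 84]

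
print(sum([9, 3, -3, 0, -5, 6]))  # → 10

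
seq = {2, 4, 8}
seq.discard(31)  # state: {2, 4, 8}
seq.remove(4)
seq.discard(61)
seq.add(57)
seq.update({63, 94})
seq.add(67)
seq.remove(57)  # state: {2, 8, 63, 67, 94}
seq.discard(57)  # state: {2, 8, 63, 67, 94}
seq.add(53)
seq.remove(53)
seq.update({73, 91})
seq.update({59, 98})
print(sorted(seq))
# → [2, 8, 59, 63, 67, 73, 91, 94, 98]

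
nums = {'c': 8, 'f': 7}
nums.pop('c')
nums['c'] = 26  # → {'f': 7, 'c': 26}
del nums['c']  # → {'f': 7}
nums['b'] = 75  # {'f': 7, 'b': 75}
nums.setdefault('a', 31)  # 31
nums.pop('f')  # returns 7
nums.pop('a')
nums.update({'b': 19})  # {'b': 19}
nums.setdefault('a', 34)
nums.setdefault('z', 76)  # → 76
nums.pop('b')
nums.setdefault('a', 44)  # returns 34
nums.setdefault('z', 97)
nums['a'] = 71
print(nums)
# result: {'a': 71, 'z': 76}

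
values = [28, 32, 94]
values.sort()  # [28, 32, 94]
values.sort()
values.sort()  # [28, 32, 94]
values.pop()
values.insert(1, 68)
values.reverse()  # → [32, 68, 28]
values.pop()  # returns 28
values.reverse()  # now [68, 32]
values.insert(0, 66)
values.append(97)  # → [66, 68, 32, 97]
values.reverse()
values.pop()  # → 66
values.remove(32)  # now [97, 68]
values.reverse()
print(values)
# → [68, 97]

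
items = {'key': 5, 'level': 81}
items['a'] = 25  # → {'key': 5, 'level': 81, 'a': 25}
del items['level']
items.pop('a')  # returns 25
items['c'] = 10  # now {'key': 5, 'c': 10}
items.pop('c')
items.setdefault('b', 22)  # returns 22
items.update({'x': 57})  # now {'key': 5, 'b': 22, 'x': 57}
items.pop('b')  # 22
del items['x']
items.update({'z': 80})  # {'key': 5, 'z': 80}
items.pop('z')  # 80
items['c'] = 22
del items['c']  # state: {'key': 5}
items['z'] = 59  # {'key': 5, 'z': 59}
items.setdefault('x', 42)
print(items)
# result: {'key': 5, 'z': 59, 'x': 42}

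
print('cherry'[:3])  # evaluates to che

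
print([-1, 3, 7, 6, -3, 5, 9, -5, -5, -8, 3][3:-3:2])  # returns [6, 5, -5]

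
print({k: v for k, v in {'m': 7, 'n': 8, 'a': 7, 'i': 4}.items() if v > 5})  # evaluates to {'m': 7, 'n': 8, 'a': 7}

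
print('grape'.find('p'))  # 3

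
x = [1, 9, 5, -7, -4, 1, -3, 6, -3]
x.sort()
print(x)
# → [-7, -4, -3, -3, 1, 1, 5, 6, 9]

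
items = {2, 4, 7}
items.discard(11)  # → {2, 4, 7}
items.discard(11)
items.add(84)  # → {2, 4, 7, 84}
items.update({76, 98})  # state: {2, 4, 7, 76, 84, 98}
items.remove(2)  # {4, 7, 76, 84, 98}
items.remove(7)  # {4, 76, 84, 98}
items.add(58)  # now {4, 58, 76, 84, 98}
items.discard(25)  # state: {4, 58, 76, 84, 98}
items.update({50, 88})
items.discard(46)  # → {4, 50, 58, 76, 84, 88, 98}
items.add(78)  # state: {4, 50, 58, 76, 78, 84, 88, 98}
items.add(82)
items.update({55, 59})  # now {4, 50, 55, 58, 59, 76, 78, 82, 84, 88, 98}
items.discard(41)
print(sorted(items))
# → [4, 50, 55, 58, 59, 76, 78, 82, 84, 88, 98]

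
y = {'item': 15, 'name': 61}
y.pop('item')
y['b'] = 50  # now {'name': 61, 'b': 50}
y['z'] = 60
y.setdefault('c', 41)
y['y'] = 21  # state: {'name': 61, 'b': 50, 'z': 60, 'c': 41, 'y': 21}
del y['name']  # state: {'b': 50, 'z': 60, 'c': 41, 'y': 21}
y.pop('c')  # 41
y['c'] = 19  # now {'b': 50, 'z': 60, 'y': 21, 'c': 19}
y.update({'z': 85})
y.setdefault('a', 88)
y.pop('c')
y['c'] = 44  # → {'b': 50, 'z': 85, 'y': 21, 'a': 88, 'c': 44}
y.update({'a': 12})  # {'b': 50, 'z': 85, 'y': 21, 'a': 12, 'c': 44}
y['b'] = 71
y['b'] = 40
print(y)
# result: {'b': 40, 'z': 85, 'y': 21, 'a': 12, 'c': 44}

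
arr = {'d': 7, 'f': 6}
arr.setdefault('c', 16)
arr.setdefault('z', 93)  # 93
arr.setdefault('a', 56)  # 56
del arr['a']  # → {'d': 7, 'f': 6, 'c': 16, 'z': 93}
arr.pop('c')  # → 16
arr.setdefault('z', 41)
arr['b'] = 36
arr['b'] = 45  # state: {'d': 7, 'f': 6, 'z': 93, 'b': 45}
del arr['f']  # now {'d': 7, 'z': 93, 'b': 45}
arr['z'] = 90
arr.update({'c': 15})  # {'d': 7, 'z': 90, 'b': 45, 'c': 15}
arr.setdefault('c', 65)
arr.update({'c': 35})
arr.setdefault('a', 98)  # 98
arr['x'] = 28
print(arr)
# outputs {'d': 7, 'z': 90, 'b': 45, 'c': 35, 'a': 98, 'x': 28}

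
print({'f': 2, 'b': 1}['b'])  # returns 1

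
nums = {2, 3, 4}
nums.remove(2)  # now {3, 4}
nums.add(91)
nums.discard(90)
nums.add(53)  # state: {3, 4, 53, 91}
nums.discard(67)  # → {3, 4, 53, 91}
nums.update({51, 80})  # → {3, 4, 51, 53, 80, 91}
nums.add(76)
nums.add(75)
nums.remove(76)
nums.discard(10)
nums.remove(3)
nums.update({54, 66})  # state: {4, 51, 53, 54, 66, 75, 80, 91}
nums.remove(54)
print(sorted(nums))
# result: [4, 51, 53, 66, 75, 80, 91]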